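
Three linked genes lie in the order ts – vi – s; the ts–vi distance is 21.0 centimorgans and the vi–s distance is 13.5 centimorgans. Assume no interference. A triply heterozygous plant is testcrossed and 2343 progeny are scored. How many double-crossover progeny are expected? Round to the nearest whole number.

66

Map distances give recombination frequencies of 0.210 and 0.135 for the two intervals.
With no interference, expected double-crossover frequency = 0.210 × 0.135 = 0.02835.
Expected number = 0.02835 × 2343 = 66.42 ≈ 66.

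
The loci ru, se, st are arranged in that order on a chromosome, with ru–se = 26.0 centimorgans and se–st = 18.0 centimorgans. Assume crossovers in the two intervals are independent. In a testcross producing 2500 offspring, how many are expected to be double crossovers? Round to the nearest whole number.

117

Map distances give recombination frequencies of 0.260 and 0.180 for the two intervals.
With no interference, expected double-crossover frequency = 0.260 × 0.180 = 0.04680.
Expected number = 0.04680 × 2500 = 117.00 ≈ 117.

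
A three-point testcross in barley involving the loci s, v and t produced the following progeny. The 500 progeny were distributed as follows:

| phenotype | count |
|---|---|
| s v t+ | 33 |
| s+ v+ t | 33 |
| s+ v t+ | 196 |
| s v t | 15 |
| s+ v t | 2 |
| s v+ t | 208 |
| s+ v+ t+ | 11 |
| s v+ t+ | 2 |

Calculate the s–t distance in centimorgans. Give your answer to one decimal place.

14.0 centimorgans

The two most frequent reciprocal classes, s v+ t and s+ v t+, are the parental types, so the F1 was s v+ t / s+ v t+.
The two rarest classes, s v+ t+ and s+ v t, are the double crossovers. Comparing them with the parentals, only the t allele has switched, so t is the middle locus and the order is s – t – v.
Crossovers in the s–t interval produce the single-crossover classes s+ v+ t and s v t+ (33 + 33 = 66) plus the double crossovers (4).
RF(s–t) = (66 + 4) / 500 = 70/500 = 0.1400 → 14.0 centimorgans.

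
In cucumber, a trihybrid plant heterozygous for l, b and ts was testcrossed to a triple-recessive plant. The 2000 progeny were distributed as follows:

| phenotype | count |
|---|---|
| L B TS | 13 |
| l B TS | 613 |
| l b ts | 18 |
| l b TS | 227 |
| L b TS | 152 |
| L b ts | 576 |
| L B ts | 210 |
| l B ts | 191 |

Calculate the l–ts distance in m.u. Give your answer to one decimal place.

18.7 m.u.

The two most frequent reciprocal classes, L b ts and l B TS, are the parental types, so the F1 was L b ts / l B TS.
The two rarest classes, l b ts and L B TS, are the double crossovers. Comparing them with the parentals, only the l allele has switched, so l is the middle locus and the order is ts – l – b.
Crossovers in the ts–l interval produce the single-crossover classes L b TS and l B ts (152 + 191 = 343) plus the double crossovers (31).
RF(ts–l) = (343 + 31) / 2000 = 374/2000 = 0.1870 → 18.7 m.u.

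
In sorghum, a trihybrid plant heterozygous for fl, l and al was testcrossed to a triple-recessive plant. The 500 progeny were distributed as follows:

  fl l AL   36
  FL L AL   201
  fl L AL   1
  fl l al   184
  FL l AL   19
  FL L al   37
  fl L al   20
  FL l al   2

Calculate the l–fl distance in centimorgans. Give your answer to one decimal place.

8.4 centimorgans

The two most frequent reciprocal classes, FL L AL and fl l al, are the parental types, so the F1 was FL L AL / fl l al.
The two rarest classes, fl L AL and FL l al, are the double crossovers. Comparing them with the parentals, only the fl allele has switched, so fl is the middle locus and the order is l – fl – al.
Crossovers in the l–fl interval produce the single-crossover classes FL l AL and fl L al (19 + 20 = 39) plus the double crossovers (3).
RF(l–fl) = (39 + 3) / 500 = 42/500 = 0.0840 → 8.4 centimorgans.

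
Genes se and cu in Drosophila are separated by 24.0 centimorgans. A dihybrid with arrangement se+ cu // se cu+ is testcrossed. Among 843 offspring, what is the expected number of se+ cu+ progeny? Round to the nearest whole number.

A map distance of 24.0 centimorgans corresponds to a recombination frequency of 0.240.
The F1 is se+ cu / se cu+, so se+ cu+ is a recombinant gamete class with expected frequency r/2 = 0.240/2 = 0.1200.
Expected number = 0.1200 × 843 = 101.16 ≈ 101.

101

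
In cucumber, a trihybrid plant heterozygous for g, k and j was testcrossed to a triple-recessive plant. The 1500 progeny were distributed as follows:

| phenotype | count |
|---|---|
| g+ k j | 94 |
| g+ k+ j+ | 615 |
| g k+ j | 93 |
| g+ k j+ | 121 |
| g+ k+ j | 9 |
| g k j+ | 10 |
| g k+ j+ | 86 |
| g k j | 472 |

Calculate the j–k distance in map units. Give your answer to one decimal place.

The two most frequent reciprocal classes, g k j and g+ k+ j+, are the parental types, so the F1 was g k j / g+ k+ j+.
The two rarest classes, g k j+ and g+ k+ j, are the double crossovers. Comparing them with the parentals, only the j allele has switched, so j is the middle locus and the order is k – j – g.
Crossovers in the k–j interval produce the single-crossover classes g k+ j and g+ k j+ (93 + 121 = 214) plus the double crossovers (19).
RF(k–j) = (214 + 19) / 1500 = 233/1500 = 0.1553 → 15.5 map units.

15.5 map units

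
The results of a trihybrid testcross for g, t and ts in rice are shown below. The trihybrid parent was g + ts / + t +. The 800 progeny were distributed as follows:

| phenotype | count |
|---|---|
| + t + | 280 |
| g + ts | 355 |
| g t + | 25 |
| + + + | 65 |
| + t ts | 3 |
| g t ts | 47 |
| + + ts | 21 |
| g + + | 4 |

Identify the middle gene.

The two rarest classes, g + + and + t ts, are the double crossovers. Comparing them with the parentals, only the ts allele has switched, so ts is the middle locus and the order is t – ts – g.

ts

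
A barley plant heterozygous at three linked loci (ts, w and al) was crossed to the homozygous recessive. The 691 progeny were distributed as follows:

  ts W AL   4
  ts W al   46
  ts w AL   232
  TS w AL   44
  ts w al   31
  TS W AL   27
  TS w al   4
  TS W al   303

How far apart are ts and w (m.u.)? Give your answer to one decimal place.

14.2 m.u.

The two most frequent reciprocal classes, TS W al and ts w AL, are the parental types, so the F1 was TS W al / ts w AL.
The two rarest classes, TS w al and ts W AL, are the double crossovers. Comparing them with the parentals, only the w allele has switched, so w is the middle locus and the order is al – w – ts.
Crossovers in the w–ts interval produce the single-crossover classes ts W al and TS w AL (46 + 44 = 90) plus the double crossovers (8).
RF(w–ts) = (90 + 8) / 691 = 98/691 = 0.1418 → 14.2 m.u.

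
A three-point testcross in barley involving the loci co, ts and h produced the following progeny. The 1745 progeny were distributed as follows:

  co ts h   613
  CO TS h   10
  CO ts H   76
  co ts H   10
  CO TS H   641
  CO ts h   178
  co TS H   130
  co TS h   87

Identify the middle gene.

The two most frequent reciprocal classes, CO TS H and co ts h, are the parental types, so the F1 was CO TS H / co ts h.
The two rarest classes, CO TS h and co ts H, are the double crossovers. Comparing them with the parentals, only the h allele has switched, so h is the middle locus and the order is co – h – ts.

h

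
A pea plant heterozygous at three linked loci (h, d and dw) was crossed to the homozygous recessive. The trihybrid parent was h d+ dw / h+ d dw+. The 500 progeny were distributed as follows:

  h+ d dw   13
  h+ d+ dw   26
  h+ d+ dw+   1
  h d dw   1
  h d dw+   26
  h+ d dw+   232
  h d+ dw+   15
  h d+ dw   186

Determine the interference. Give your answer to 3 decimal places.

The two rarest classes, h d dw and h+ d+ dw+, are the double crossovers. Comparing them with the parentals, only the d allele has switched, so d is the middle locus and the order is dw – d – h.
dw–d: (28 + 2)/500 = 0.0600; d–h: (52 + 2)/500 = 0.1080.
Expected DCO frequency = 0.0600 × 0.1080 ≈ 0.00648; observed = 2/500 ≈ 0.00400.
Coefficient of coincidence = 0.00400/0.00648 ≈ 0.617; interference = 1 − 0.617 = 0.383.

0.383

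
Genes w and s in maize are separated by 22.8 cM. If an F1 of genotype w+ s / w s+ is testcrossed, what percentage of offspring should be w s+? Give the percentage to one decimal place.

38.6%

A map distance of 22.8 cM corresponds to a recombination frequency of 0.228.
The F1 is w+ s / w s+, so w s+ is a parental gamete class with expected frequency (1 − r)/2 = 0.772/2 = 0.3860.
That is 0.3860 = 38.6% of the progeny.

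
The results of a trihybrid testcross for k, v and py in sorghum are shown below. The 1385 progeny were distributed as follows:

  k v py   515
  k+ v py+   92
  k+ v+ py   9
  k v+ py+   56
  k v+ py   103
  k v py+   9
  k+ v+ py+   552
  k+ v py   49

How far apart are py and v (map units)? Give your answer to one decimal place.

The two most frequent reciprocal classes, k v py and k+ v+ py+, are the parental types, so the F1 was k v py / k+ v+ py+.
The two rarest classes, k v py+ and k+ v+ py, are the double crossovers. Comparing them with the parentals, only the py allele has switched, so py is the middle locus and the order is v – py – k.
Crossovers in the v–py interval produce the single-crossover classes k v+ py and k+ v py+ (103 + 92 = 195) plus the double crossovers (18).
RF(v–py) = (195 + 18) / 1385 = 213/1385 = 0.1538 → 15.4 map units.

15.4 map units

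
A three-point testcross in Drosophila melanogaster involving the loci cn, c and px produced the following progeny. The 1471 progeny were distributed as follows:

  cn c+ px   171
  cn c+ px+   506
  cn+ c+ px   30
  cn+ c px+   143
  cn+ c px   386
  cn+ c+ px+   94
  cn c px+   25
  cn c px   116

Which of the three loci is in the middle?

c

The two most frequent reciprocal classes, cn+ c px and cn c+ px+, are the parental types, so the F1 was cn+ c px / cn c+ px+.
The two rarest classes, cn+ c+ px and cn c px+, are the double crossovers. Comparing them with the parentals, only the c allele has switched, so c is the middle locus and the order is px – c – cn.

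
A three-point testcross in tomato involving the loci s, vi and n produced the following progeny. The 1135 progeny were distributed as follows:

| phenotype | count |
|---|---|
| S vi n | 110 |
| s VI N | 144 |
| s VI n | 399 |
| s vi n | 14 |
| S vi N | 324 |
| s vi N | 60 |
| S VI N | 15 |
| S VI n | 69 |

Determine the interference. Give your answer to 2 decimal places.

The two most frequent reciprocal classes, s VI n and S vi N, are the parental types, so the F1 was s VI n / S vi N.
The two rarest classes, s vi n and S VI N, are the double crossovers. Comparing them with the parentals, only the vi allele has switched, so vi is the middle locus and the order is s – vi – n.
s–vi: (129 + 29)/1135 = 0.1392; vi–n: (254 + 29)/1135 = 0.2493.
Expected DCO frequency = 0.1392 × 0.2493 ≈ 0.03470; observed = 29/1135 ≈ 0.02555.
Coefficient of coincidence = 0.02555/0.03470 ≈ 0.74; interference = 1 − 0.74 = 0.26.

0.26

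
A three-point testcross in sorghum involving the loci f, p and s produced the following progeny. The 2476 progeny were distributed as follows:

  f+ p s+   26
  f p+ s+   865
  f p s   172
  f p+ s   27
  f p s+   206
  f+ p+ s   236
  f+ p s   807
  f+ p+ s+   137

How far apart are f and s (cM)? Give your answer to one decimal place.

The two most frequent reciprocal classes, f p+ s+ and f+ p s, are the parental types, so the F1 was f p+ s+ / f+ p s.
The two rarest classes, f p+ s and f+ p s+, are the double crossovers. Comparing them with the parentals, only the s allele has switched, so s is the middle locus and the order is p – s – f.
Crossovers in the s–f interval produce the single-crossover classes f+ p+ s+ and f p s (137 + 172 = 309) plus the double crossovers (53).
RF(s–f) = (309 + 53) / 2476 = 362/2476 = 0.1462 → 14.6 cM.

14.6 cM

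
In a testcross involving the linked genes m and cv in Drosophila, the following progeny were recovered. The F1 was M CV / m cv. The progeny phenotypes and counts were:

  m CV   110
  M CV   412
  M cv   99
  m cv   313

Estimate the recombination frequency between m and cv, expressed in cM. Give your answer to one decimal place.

The recombinant classes are M cv and m CV: 99 + 110 = 209.
Recombination frequency = 209/934 = 0.2238 ≈ 22.4%, i.e. 22.4 cM.

22.4 cM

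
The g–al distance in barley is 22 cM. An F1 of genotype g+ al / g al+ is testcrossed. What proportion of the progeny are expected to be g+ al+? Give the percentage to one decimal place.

11.0%

A map distance of 22 cM corresponds to a recombination frequency of 0.220.
The F1 is g+ al / g al+, so g+ al+ is a recombinant gamete class with expected frequency r/2 = 0.220/2 = 0.1100.
That is 0.1100 = 11.0% of the progeny.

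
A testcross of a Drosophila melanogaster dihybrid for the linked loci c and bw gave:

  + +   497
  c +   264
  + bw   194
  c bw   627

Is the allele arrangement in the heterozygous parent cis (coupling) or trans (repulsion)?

cis

The two most frequent classes are + + (497) and c bw (627); these are the parental (non-recombinant) types.
So the F1 carried + + on one chromosome and c bw on the other — the recessive alleles are on the same chromosome (cis / coupling).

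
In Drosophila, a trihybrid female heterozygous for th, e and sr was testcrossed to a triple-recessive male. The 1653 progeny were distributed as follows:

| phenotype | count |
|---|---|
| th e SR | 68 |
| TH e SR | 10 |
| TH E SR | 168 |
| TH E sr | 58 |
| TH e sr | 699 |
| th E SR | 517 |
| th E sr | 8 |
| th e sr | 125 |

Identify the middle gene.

The two most frequent reciprocal classes, th E SR and TH e sr, are the parental types, so the F1 was th E SR / TH e sr.
The two rarest classes, th E sr and TH e SR, are the double crossovers. Comparing them with the parentals, only the sr allele has switched, so sr is the middle locus and the order is e – sr – th.

sr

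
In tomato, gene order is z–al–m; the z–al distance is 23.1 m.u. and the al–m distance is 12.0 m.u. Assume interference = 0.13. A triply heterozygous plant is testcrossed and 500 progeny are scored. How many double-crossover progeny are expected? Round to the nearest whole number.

12

Map distances give recombination frequencies of 0.231 and 0.120 for the two intervals.
With interference 0.13 (so coincidence = 0.87), expected double-crossover frequency = 0.231 × 0.120 × 0.87 = 0.02412.
Expected number = 0.02412 × 500 = 12.06 ≈ 12.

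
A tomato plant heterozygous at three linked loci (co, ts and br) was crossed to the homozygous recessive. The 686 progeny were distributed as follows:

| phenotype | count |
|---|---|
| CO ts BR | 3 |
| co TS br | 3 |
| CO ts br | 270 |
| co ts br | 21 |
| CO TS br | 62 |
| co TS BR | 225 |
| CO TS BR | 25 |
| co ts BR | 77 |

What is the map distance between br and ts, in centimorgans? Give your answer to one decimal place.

21.1 centimorgans

The two most frequent reciprocal classes, co TS BR and CO ts br, are the parental types, so the F1 was co TS BR / CO ts br.
The two rarest classes, co TS br and CO ts BR, are the double crossovers. Comparing them with the parentals, only the br allele has switched, so br is the middle locus and the order is ts – br – co.
Crossovers in the ts–br interval produce the single-crossover classes co ts BR and CO TS br (77 + 62 = 139) plus the double crossovers (6).
RF(ts–br) = (139 + 6) / 686 = 145/686 = 0.2114 → 21.1 centimorgans.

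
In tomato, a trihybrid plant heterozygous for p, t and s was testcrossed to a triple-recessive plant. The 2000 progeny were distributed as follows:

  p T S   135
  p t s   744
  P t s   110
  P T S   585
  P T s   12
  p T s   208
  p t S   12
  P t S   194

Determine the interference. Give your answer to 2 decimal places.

The two most frequent reciprocal classes, P T S and p t s, are the parental types, so the F1 was P T S / p t s.
The two rarest classes, P T s and p t S, are the double crossovers. Comparing them with the parentals, only the s allele has switched, so s is the middle locus and the order is p – s – t.
p–s: (245 + 24)/2000 = 0.1345; s–t: (402 + 24)/2000 = 0.2130.
Expected DCO frequency = 0.1345 × 0.2130 ≈ 0.02865; observed = 24/2000 ≈ 0.01200.
Coefficient of coincidence = 0.01200/0.02865 ≈ 0.42; interference = 1 − 0.42 = 0.58.

0.58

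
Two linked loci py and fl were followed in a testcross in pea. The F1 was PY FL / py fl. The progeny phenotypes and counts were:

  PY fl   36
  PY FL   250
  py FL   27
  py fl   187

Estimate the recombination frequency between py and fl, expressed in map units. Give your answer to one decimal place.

The recombinant classes are PY fl and py FL: 36 + 27 = 63.
Recombination frequency = 63/500 = 0.1260 ≈ 12.6%, i.e. 12.6 map units.

12.6 map units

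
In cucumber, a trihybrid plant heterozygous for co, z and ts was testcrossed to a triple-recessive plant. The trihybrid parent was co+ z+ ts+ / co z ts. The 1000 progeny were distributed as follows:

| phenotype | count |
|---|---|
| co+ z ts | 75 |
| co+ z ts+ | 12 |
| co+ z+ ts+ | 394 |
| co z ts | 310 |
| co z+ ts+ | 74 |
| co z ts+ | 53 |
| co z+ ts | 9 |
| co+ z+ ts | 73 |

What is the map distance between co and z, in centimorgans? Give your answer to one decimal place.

The two rarest classes, co+ z ts+ and co z+ ts, are the double crossovers. Comparing them with the parentals, only the z allele has switched, so z is the middle locus and the order is ts – z – co.
Crossovers in the z–co interval produce the single-crossover classes co z+ ts+ and co+ z ts (74 + 75 = 149) plus the double crossovers (21).
RF(z–co) = (149 + 21) / 1000 = 170/1000 = 0.1700 → 17.0 centimorgans.

17.0 centimorgans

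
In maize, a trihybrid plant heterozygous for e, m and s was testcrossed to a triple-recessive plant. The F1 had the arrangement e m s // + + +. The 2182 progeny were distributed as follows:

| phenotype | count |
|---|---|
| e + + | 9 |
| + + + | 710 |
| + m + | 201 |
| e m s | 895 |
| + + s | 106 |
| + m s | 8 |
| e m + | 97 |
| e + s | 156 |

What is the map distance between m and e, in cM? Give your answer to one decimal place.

The two rarest classes, + m s and e + +, are the double crossovers. Comparing them with the parentals, only the e allele has switched, so e is the middle locus and the order is m – e – s.
Crossovers in the m–e interval produce the single-crossover classes e + s and + m + (156 + 201 = 357) plus the double crossovers (17).
RF(m–e) = (357 + 17) / 2182 = 374/2182 = 0.1714 → 17.1 cM.

17.1 cM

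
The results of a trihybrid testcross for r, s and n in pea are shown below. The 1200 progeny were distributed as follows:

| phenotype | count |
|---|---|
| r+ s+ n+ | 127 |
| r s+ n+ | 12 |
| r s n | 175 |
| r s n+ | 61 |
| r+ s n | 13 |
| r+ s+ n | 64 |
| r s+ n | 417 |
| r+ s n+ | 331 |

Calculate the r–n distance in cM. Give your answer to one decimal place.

The two most frequent reciprocal classes, r s+ n and r+ s n+, are the parental types, so the F1 was r s+ n / r+ s n+.
The two rarest classes, r s+ n+ and r+ s n, are the double crossovers. Comparing them with the parentals, only the n allele has switched, so n is the middle locus and the order is s – n – r.
Crossovers in the n–r interval produce the single-crossover classes r+ s+ n and r s n+ (64 + 61 = 125) plus the double crossovers (25).
RF(n–r) = (125 + 25) / 1200 = 150/1200 = 0.1250 → 12.5 cM.

12.5 cM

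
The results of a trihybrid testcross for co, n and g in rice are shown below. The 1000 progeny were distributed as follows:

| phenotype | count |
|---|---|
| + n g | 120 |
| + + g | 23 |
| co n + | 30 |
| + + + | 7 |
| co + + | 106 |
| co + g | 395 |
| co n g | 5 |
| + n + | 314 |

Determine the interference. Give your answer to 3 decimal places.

0.224

The two most frequent reciprocal classes, co + g and + n +, are the parental types, so the F1 was co + g / + n +.
The two rarest classes, co n g and + + +, are the double crossovers. Comparing them with the parentals, only the n allele has switched, so n is the middle locus and the order is co – n – g.
co–n: (53 + 12)/1000 = 0.0650; n–g: (226 + 12)/1000 = 0.2380.
Expected DCO frequency = 0.0650 × 0.2380 ≈ 0.01547; observed = 12/1000 ≈ 0.01200.
Coefficient of coincidence = 0.01200/0.01547 ≈ 0.776; interference = 1 − 0.776 = 0.224.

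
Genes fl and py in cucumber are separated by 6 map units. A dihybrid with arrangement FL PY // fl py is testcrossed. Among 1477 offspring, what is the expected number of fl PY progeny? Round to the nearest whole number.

44

A map distance of 6 map units corresponds to a recombination frequency of 0.060.
The F1 is FL PY / fl py, so fl PY is a recombinant gamete class with expected frequency r/2 = 0.060/2 = 0.0300.
Expected number = 0.0300 × 1477 = 44.31 ≈ 44.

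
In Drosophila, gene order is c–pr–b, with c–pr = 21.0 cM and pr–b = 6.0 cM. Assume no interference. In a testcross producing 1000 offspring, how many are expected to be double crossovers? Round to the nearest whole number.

13

Map distances give recombination frequencies of 0.210 and 0.060 for the two intervals.
With no interference, expected double-crossover frequency = 0.210 × 0.060 = 0.01260.
Expected number = 0.01260 × 1000 = 12.60 ≈ 13.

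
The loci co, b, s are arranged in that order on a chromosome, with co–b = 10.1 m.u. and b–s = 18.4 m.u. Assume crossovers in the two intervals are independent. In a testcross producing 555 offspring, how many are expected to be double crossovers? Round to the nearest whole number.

10

Map distances give recombination frequencies of 0.101 and 0.184 for the two intervals.
With no interference, expected double-crossover frequency = 0.101 × 0.184 = 0.01858.
Expected number = 0.01858 × 555 = 10.31 ≈ 10.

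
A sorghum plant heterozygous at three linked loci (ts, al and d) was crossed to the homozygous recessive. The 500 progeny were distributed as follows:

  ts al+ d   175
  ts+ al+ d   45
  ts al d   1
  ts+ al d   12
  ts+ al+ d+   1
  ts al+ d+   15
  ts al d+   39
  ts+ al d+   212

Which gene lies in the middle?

al

The two most frequent reciprocal classes, ts+ al d+ and ts al+ d, are the parental types, so the F1 was ts+ al d+ / ts al+ d.
The two rarest classes, ts+ al+ d+ and ts al d, are the double crossovers. Comparing them with the parentals, only the al allele has switched, so al is the middle locus and the order is d – al – ts.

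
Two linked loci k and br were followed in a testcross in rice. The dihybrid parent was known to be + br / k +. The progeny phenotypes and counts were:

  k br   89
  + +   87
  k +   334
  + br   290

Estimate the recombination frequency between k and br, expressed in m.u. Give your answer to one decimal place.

22.0 m.u.

The recombinant classes are + + and k br: 87 + 89 = 176.
Recombination frequency = 176/800 = 0.2200 ≈ 22.0%, i.e. 22.0 m.u.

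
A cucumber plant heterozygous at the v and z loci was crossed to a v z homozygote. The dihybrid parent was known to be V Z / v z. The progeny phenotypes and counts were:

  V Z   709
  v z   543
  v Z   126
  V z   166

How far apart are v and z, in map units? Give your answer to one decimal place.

The recombinant classes are V z and v Z: 166 + 126 = 292.
Recombination frequency = 292/1544 = 0.1891 ≈ 18.9%, i.e. 18.9 map units.

18.9 map units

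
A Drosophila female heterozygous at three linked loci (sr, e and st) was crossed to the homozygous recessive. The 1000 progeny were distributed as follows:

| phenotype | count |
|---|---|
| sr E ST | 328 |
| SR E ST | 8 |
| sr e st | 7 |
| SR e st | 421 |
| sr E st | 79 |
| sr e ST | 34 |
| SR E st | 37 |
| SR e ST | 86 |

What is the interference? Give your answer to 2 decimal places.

0.03

The two most frequent reciprocal classes, sr E ST and SR e st, are the parental types, so the F1 was sr E ST / SR e st.
The two rarest classes, SR E ST and sr e st, are the double crossovers. Comparing them with the parentals, only the sr allele has switched, so sr is the middle locus and the order is e – sr – st.
e–sr: (71 + 15)/1000 = 0.0860; sr–st: (165 + 15)/1000 = 0.1800.
Expected DCO frequency = 0.0860 × 0.1800 ≈ 0.01548; observed = 15/1000 ≈ 0.01500.
Coefficient of coincidence = 0.01500/0.01548 ≈ 0.97; interference = 1 − 0.97 = 0.03.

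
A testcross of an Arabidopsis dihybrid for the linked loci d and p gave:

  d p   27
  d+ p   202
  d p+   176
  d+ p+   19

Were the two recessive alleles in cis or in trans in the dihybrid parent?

trans

The two most frequent classes are d+ p (202) and d p+ (176); these are the parental (non-recombinant) types.
So the F1 carried d+ p on one chromosome and d p+ on the other — the recessive alleles are on opposite chromosomes (trans / repulsion).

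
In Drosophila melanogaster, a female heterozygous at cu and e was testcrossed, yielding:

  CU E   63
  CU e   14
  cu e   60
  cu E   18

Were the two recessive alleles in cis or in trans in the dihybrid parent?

The two most frequent classes are CU E (63) and cu e (60); these are the parental (non-recombinant) types.
So the F1 carried CU E on one chromosome and cu e on the other — the recessive alleles are on the same chromosome (cis / coupling).

cis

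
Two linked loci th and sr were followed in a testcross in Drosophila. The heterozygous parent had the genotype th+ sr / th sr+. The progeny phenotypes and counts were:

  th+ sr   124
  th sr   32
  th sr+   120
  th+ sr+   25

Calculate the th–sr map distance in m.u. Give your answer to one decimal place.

The recombinant classes are th+ sr+ and th sr: 25 + 32 = 57.
Recombination frequency = 57/301 = 0.1894 ≈ 18.9%, i.e. 18.9 m.u.

18.9 m.u.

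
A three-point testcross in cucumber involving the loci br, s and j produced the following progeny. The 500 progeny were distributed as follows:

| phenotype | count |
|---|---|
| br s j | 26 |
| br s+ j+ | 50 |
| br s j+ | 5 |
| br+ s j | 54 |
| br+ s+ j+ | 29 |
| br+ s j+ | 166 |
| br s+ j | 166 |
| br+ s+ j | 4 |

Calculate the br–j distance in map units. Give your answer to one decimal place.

22.6 map units

The two most frequent reciprocal classes, br s+ j and br+ s j+, are the parental types, so the F1 was br s+ j / br+ s j+.
The two rarest classes, br+ s+ j and br s j+, are the double crossovers. Comparing them with the parentals, only the br allele has switched, so br is the middle locus and the order is j – br – s.
Crossovers in the j–br interval produce the single-crossover classes br s+ j+ and br+ s j (50 + 54 = 104) plus the double crossovers (9).
RF(j–br) = (104 + 9) / 500 = 113/500 = 0.2260 → 22.6 map units.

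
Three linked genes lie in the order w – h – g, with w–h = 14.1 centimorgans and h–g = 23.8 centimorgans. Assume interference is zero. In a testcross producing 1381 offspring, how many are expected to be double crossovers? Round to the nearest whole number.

Map distances give recombination frequencies of 0.141 and 0.238 for the two intervals.
With no interference, expected double-crossover frequency = 0.141 × 0.238 = 0.03356.
Expected number = 0.03356 × 1381 = 46.34 ≈ 46.

46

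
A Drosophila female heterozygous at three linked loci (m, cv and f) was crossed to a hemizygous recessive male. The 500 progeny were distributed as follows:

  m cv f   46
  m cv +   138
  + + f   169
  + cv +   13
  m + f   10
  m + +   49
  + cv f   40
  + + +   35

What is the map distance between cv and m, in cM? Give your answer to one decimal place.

The two most frequent reciprocal classes, + + f and m cv +, are the parental types, so the F1 was + + f / m cv +.
The two rarest classes, m + f and + cv +, are the double crossovers. Comparing them with the parentals, only the m allele has switched, so m is the middle locus and the order is f – m – cv.
Crossovers in the m–cv interval produce the single-crossover classes + cv f and m + + (40 + 49 = 89) plus the double crossovers (23).
RF(m–cv) = (89 + 23) / 500 = 112/500 = 0.2240 → 22.4 cM.

22.4 cM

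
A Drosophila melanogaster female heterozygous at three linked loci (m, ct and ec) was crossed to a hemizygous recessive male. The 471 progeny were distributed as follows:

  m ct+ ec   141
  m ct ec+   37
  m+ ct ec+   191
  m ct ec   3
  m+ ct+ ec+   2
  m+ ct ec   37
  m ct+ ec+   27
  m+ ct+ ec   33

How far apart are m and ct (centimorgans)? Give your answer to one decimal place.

15.9 centimorgans

The two most frequent reciprocal classes, m+ ct ec+ and m ct+ ec, are the parental types, so the F1 was m+ ct ec+ / m ct+ ec.
The two rarest classes, m+ ct+ ec+ and m ct ec, are the double crossovers. Comparing them with the parentals, only the ct allele has switched, so ct is the middle locus and the order is ec – ct – m.
Crossovers in the ct–m interval produce the single-crossover classes m ct ec+ and m+ ct+ ec (37 + 33 = 70) plus the double crossovers (5).
RF(ct–m) = (70 + 5) / 471 = 75/471 = 0.1592 → 15.9 centimorgans.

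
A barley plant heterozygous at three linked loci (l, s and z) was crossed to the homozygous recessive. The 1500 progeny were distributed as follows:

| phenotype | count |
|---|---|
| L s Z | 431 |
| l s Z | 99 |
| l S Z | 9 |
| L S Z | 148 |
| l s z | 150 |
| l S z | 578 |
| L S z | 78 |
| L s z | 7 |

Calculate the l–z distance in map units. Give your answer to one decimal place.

The two most frequent reciprocal classes, l S z and L s Z, are the parental types, so the F1 was l S z / L s Z.
The two rarest classes, l S Z and L s z, are the double crossovers. Comparing them with the parentals, only the z allele has switched, so z is the middle locus and the order is s – z – l.
Crossovers in the z–l interval produce the single-crossover classes L S z and l s Z (78 + 99 = 177) plus the double crossovers (16).
RF(z–l) = (177 + 16) / 1500 = 193/1500 = 0.1287 → 12.9 map units.

12.9 map units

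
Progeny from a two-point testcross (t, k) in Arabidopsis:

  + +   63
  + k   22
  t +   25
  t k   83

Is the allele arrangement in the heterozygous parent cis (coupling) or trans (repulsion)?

The two most frequent classes are + + (63) and t k (83); these are the parental (non-recombinant) types.
So the F1 carried + + on one chromosome and t k on the other — the recessive alleles are on the same chromosome (cis / coupling).

cis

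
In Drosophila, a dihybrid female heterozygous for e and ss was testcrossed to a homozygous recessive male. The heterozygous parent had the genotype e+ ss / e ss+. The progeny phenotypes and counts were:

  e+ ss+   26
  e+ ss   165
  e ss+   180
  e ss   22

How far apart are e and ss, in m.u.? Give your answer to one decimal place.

The recombinant classes are e+ ss+ and e ss: 26 + 22 = 48.
Recombination frequency = 48/393 = 0.1221 ≈ 12.2%, i.e. 12.2 m.u.

12.2 m.u.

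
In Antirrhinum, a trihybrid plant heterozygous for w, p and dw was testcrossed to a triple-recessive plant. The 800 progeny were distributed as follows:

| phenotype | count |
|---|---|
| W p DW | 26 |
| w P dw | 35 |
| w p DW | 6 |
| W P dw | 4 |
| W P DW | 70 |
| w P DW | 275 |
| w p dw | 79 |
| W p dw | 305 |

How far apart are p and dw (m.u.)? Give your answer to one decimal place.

The two most frequent reciprocal classes, w P DW and W p dw, are the parental types, so the F1 was w P DW / W p dw.
The two rarest classes, w p DW and W P dw, are the double crossovers. Comparing them with the parentals, only the p allele has switched, so p is the middle locus and the order is w – p – dw.
Crossovers in the p–dw interval produce the single-crossover classes w P dw and W p DW (35 + 26 = 61) plus the double crossovers (10).
RF(p–dw) = (61 + 10) / 800 = 71/800 = 0.0887 → 8.9 m.u.

8.9 m.u.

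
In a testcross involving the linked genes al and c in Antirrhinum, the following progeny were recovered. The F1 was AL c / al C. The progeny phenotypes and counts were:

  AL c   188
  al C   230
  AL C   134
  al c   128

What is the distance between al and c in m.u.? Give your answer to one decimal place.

The recombinant classes are AL C and al c: 134 + 128 = 262.
Recombination frequency = 262/680 = 0.3853 ≈ 38.5%, i.e. 38.5 m.u.

38.5 m.u.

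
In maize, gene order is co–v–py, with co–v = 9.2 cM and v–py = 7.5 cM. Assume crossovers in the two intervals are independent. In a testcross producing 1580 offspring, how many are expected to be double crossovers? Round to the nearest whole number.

Map distances give recombination frequencies of 0.092 and 0.075 for the two intervals.
With no interference, expected double-crossover frequency = 0.092 × 0.075 = 0.00690.
Expected number = 0.00690 × 1580 = 10.90 ≈ 11.

11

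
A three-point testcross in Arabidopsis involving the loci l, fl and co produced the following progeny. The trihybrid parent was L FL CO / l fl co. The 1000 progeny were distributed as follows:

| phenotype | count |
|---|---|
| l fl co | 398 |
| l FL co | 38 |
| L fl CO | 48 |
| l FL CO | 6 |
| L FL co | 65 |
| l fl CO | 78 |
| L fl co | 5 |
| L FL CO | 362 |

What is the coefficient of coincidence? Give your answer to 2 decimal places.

The two rarest classes, l FL CO and L fl co, are the double crossovers. Comparing them with the parentals, only the l allele has switched, so l is the middle locus and the order is co – l – fl.
co–l: (143 + 11)/1000 = 0.1540; l–fl: (86 + 11)/1000 = 0.0970.
Expected DCO frequency = 0.1540 × 0.0970 ≈ 0.01494; observed = 11/1000 ≈ 0.01100.
Coefficient of coincidence = 0.01100/0.01494 ≈ 0.74.

0.74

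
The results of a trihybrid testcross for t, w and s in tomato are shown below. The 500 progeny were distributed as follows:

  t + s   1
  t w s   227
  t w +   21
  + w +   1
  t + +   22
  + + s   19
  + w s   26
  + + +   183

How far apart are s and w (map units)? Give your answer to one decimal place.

The two most frequent reciprocal classes, t w s and + + +, are the parental types, so the F1 was t w s / + + +.
The two rarest classes, t + s and + w +, are the double crossovers. Comparing them with the parentals, only the w allele has switched, so w is the middle locus and the order is t – w – s.
Crossovers in the w–s interval produce the single-crossover classes t w + and + + s (21 + 19 = 40) plus the double crossovers (2).
RF(w–s) = (40 + 2) / 500 = 42/500 = 0.0840 → 8.4 map units.

8.4 map units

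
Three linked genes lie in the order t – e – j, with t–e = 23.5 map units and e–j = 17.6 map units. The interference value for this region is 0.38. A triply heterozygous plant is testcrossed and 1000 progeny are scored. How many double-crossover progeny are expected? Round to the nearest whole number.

Map distances give recombination frequencies of 0.235 and 0.176 for the two intervals.
With interference 0.38 (so coincidence = 0.62), expected double-crossover frequency = 0.235 × 0.176 × 0.62 = 0.02564.
Expected number = 0.02564 × 1000 = 25.64 ≈ 26.

26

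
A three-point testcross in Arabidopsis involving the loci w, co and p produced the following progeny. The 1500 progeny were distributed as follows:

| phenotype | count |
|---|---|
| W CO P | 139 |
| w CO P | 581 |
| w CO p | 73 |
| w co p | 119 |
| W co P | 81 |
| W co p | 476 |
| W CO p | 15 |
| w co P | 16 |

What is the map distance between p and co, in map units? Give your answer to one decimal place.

12.3 map units

The two most frequent reciprocal classes, W co p and w CO P, are the parental types, so the F1 was W co p / w CO P.
The two rarest classes, W CO p and w co P, are the double crossovers. Comparing them with the parentals, only the co allele has switched, so co is the middle locus and the order is p – co – w.
Crossovers in the p–co interval produce the single-crossover classes W co P and w CO p (81 + 73 = 154) plus the double crossovers (31).
RF(p–co) = (154 + 31) / 1500 = 185/1500 = 0.1233 → 12.3 map units.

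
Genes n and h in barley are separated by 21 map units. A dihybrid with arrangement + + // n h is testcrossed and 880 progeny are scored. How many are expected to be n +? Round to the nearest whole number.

A map distance of 21 map units corresponds to a recombination frequency of 0.210.
The F1 is + + / n h, so n + is a recombinant gamete class with expected frequency r/2 = 0.210/2 = 0.1050.
Expected number = 0.1050 × 880 = 92.40 ≈ 92.

92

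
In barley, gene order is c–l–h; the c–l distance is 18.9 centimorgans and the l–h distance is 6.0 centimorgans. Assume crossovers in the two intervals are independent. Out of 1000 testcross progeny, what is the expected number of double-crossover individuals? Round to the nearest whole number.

Map distances give recombination frequencies of 0.189 and 0.060 for the two intervals.
With no interference, expected double-crossover frequency = 0.189 × 0.060 = 0.01134.
Expected number = 0.01134 × 1000 = 11.34 ≈ 11.

11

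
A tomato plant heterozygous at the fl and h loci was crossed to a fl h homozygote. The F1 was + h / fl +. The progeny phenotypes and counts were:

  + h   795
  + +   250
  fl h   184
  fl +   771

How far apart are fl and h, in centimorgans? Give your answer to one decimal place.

21.7 centimorgans

The recombinant classes are + + and fl h: 250 + 184 = 434.
Recombination frequency = 434/2000 = 0.2170 ≈ 21.7%, i.e. 21.7 centimorgans.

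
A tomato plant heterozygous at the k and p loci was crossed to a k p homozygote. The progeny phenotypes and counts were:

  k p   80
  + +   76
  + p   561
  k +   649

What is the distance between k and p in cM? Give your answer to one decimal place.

11.4 cM

The two most frequent classes, + p (561) and k + (649), are the parental types, so the F1 was + p / k +.
The recombinant classes are + + and k p: 76 + 80 = 156.
Recombination frequency = 156/1366 = 0.1142 ≈ 11.4%, i.e. 11.4 cM.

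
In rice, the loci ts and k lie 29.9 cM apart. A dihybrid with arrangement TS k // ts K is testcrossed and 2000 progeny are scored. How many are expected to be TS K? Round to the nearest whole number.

A map distance of 29.9 cM corresponds to a recombination frequency of 0.299.
The F1 is TS k / ts K, so TS K is a recombinant gamete class with expected frequency r/2 = 0.299/2 = 0.1495.
Expected number = 0.1495 × 2000 = 299.00 ≈ 299.

299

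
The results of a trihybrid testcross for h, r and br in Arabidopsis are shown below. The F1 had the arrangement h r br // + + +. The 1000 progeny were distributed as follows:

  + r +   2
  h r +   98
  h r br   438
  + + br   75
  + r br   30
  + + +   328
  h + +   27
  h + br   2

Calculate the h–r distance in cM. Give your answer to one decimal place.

6.1 cM

The two rarest classes, h + br and + r +, are the double crossovers. Comparing them with the parentals, only the r allele has switched, so r is the middle locus and the order is br – r – h.
Crossovers in the r–h interval produce the single-crossover classes + r br and h + + (30 + 27 = 57) plus the double crossovers (4).
RF(r–h) = (57 + 4) / 1000 = 61/1000 = 0.0610 → 6.1 cM.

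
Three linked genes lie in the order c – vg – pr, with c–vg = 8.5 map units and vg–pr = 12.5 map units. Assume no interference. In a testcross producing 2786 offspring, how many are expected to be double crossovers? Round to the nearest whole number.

Map distances give recombination frequencies of 0.085 and 0.125 for the two intervals.
With no interference, expected double-crossover frequency = 0.085 × 0.125 = 0.01063.
Expected number = 0.01063 × 2786 = 29.60 ≈ 30.

30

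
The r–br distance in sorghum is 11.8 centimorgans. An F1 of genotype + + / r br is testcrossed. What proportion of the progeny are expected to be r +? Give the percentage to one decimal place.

A map distance of 11.8 centimorgans corresponds to a recombination frequency of 0.118.
The F1 is + + / r br, so r + is a recombinant gamete class with expected frequency r/2 = 0.118/2 = 0.0590.
That is 0.0590 = 5.9% of the progeny.

5.9%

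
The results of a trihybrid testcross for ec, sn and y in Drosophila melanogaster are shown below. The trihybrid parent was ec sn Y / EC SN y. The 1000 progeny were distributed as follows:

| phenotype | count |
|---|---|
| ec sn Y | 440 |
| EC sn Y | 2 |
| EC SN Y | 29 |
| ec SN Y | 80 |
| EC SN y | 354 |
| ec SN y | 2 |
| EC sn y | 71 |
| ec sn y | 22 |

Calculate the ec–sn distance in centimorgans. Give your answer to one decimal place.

The two rarest classes, EC sn Y and ec SN y, are the double crossovers. Comparing them with the parentals, only the ec allele has switched, so ec is the middle locus and the order is sn – ec – y.
Crossovers in the sn–ec interval produce the single-crossover classes ec SN Y and EC sn y (80 + 71 = 151) plus the double crossovers (4).
RF(sn–ec) = (151 + 4) / 1000 = 155/1000 = 0.1550 → 15.5 centimorgans.

15.5 centimorgans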